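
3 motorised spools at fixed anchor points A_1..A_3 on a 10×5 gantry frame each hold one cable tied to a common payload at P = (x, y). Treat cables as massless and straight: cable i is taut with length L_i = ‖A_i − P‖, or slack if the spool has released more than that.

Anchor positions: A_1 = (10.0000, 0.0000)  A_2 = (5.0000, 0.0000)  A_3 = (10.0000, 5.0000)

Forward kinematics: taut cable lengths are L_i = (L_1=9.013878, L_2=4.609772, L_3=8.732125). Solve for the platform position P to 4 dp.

expand ‖A_i−P‖²=L_i² and subtract eq 1 (k_i ≔ ‖A_i‖²−L_i²)
k_1 = 100.0000+0.0000−81.2500 = 18.7500
eq1−eq2 → [10.0000  0.0000]·P = 15.0000
eq1−eq3 → [0.0000  -10.0000]·P = -30.0000
2×2 solve → P = (1.5000, 3.0000)

(1.5000, 3.0000)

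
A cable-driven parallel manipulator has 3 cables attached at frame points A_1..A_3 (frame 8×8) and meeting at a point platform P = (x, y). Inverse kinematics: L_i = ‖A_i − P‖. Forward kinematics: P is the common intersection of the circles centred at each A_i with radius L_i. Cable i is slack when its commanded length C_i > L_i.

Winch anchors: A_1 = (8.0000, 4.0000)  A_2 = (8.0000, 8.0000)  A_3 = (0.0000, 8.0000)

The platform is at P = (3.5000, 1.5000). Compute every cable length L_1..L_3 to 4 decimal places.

cable 1: Δx=4.5000, Δy=2.5000; L_1 = √(Δx²+Δy²) = 5.1478
cable 2: Δx=4.5000, Δy=6.5000; L_2 = √(Δx²+Δy²) = 7.9057
cable 3: Δx=-3.5000, Δy=6.5000; L_3 = √(Δx²+Δy²) = 7.3824

(5.1478, 7.9057, 7.3824)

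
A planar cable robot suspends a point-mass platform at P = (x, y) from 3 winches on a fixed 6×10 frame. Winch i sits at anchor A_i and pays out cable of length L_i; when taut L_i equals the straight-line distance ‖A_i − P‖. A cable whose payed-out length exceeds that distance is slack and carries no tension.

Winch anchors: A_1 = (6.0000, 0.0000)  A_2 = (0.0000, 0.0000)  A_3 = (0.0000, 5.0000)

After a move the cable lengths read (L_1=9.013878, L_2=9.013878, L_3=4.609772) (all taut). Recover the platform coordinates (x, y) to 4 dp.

expand ‖A_i−P‖²=L_i² and subtract eq 1 (q_i ≔ ‖A_i‖²−L_i²)
q_1 = 36.0000+0.0000−81.2500 = -45.2500
eq1−eq2 → [12.0000  0.0000]·P = 36.0000
eq1−eq3 → [12.0000  -10.0000]·P = -49.0000
2×2 solve → P = (3.0000, 8.5000)

(3.0000, 8.5000)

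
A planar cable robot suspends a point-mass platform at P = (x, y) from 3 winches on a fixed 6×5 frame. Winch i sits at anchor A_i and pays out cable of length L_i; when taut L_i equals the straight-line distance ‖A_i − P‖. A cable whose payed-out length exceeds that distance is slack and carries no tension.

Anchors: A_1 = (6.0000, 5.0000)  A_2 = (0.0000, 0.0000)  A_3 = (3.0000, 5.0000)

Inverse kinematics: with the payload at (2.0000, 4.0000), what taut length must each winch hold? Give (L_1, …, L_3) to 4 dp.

(4.1231, 4.4721, 1.4142)

L_1: Δ = A_1−P = (4.0000, 1.0000) → ‖Δ‖ = √17.0000 = 4.1231
L_2: Δ = A_2−P = (-2.0000, -4.0000) → ‖Δ‖ = √20.0000 = 4.4721
L_3: Δ = A_3−P = (1.0000, 1.0000) → ‖Δ‖ = √2.0000 = 1.4142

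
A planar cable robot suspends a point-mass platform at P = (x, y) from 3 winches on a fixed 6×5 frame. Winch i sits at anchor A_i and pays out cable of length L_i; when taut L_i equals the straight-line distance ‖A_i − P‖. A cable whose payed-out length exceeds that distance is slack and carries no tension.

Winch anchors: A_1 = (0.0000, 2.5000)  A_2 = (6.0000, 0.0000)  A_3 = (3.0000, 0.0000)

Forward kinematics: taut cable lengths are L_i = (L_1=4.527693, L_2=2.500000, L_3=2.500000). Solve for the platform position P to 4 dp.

(4.5000, 2.0000)

each cable: (A_i−P)·(A_i−P) = L_i²; let k_i = ‖A_i‖²−L_i²
k_1 = 0.0000+6.2500−20.5000 = -14.2500
row 1: -12.0000x + 5.0000y = -44.0000  (k_2=29.7500)
row 2: -6.0000x + 5.0000y = -17.0000  (k_3=2.7500)
Cramer on rows 1–2 → x = 4.5000, y = 2.0000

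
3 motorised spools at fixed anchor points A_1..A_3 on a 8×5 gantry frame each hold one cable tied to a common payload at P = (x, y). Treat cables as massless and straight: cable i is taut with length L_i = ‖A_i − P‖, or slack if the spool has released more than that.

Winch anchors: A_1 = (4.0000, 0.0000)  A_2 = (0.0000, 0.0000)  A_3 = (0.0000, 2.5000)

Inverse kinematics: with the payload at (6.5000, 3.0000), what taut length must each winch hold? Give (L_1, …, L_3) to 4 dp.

cable 1: Δx=-2.5000, Δy=-3.0000; L_1 = √(Δx²+Δy²) = 3.9051
cable 2: Δx=-6.5000, Δy=-3.0000; L_2 = √(Δx²+Δy²) = 7.1589
cable 3: Δx=-6.5000, Δy=-0.5000; L_3 = √(Δx²+Δy²) = 6.5192

(3.9051, 7.1589, 6.5192)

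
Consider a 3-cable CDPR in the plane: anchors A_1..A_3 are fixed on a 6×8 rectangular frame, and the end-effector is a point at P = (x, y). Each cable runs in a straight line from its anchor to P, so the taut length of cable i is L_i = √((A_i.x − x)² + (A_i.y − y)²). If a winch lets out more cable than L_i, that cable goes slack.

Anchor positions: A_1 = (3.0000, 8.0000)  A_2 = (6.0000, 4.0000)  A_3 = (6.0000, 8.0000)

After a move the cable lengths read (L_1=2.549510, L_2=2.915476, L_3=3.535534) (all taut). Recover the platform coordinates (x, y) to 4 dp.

each cable: (A_i−P)·(A_i−P) = L_i²; let c_i = ‖A_i‖²−L_i²
c_1 = 9.0000+64.0000−6.5000 = 66.5000
row 1: -6.0000x + 8.0000y = 23.0000  (c_2=43.5000)
row 2: -6.0000x + 0.0000y = -21.0000  (c_3=87.5000)
Cramer on rows 1–2 → x = 3.5000, y = 5.5000

(3.5000, 5.5000)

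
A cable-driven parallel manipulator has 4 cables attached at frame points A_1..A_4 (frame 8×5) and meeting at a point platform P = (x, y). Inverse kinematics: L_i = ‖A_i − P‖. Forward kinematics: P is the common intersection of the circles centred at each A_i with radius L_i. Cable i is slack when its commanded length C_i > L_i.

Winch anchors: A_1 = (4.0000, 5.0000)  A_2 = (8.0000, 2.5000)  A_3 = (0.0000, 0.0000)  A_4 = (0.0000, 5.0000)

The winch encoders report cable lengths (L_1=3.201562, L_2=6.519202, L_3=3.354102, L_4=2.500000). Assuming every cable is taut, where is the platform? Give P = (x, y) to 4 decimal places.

expand ‖A_i−P‖²=L_i² and subtract eq 1 (c_i ≔ ‖A_i‖²−L_i²)
c_1 = 16.0000+25.0000−10.2500 = 30.7500
eq1−eq2 → [-8.0000  5.0000]·P = 3.0000
eq1−eq3 → [8.0000  10.0000]·P = 42.0000
eq1−eq4 → [8.0000  0.0000]·P = 12.0000
2×2 solve → P = (1.5000, 3.0000)
check cable 4: ‖A_4−P‖² = 6.2500 ≈ L_4² = 6.2500 ✓

(1.5000, 3.0000)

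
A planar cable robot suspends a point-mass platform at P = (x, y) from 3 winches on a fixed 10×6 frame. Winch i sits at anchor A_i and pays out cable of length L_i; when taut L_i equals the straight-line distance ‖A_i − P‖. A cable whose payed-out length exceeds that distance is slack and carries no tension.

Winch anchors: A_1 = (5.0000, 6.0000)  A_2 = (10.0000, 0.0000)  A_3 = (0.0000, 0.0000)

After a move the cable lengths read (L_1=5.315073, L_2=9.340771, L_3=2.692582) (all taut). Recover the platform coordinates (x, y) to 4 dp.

(1.0000, 2.5000)

circle eqns → linear via eq_j − eq_1; set q_j = A_j·A_j − L_j²
q_1 = 25.0000+36.0000−28.2500 = 32.7500
-10.0000·x + 12.0000·y = q_1−q_2 = 20.0000
10.0000·x + 12.0000·y = q_1−q_3 = 40.0000
solve first two rows → x=1.0000, y=2.5000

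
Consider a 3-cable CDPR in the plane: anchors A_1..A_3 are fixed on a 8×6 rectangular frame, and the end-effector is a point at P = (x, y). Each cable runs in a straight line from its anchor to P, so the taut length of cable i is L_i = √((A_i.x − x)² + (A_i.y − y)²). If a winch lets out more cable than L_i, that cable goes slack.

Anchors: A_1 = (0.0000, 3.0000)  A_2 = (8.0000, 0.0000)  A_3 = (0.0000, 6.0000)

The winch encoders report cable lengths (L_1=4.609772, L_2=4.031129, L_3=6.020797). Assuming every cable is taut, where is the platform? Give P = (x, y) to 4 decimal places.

each cable: (A_i−P)·(A_i−P) = L_i²; let q_i = ‖A_i‖²−L_i²
q_1 = 0.0000+9.0000−21.2500 = -12.2500
row 1: -16.0000x + 6.0000y = -60.0000  (q_2=47.7500)
row 2: 0.0000x − 6.0000y = -12.0000  (q_3=-0.2500)
Cramer on rows 1–2 → x = 4.5000, y = 2.0000

(4.5000, 2.0000)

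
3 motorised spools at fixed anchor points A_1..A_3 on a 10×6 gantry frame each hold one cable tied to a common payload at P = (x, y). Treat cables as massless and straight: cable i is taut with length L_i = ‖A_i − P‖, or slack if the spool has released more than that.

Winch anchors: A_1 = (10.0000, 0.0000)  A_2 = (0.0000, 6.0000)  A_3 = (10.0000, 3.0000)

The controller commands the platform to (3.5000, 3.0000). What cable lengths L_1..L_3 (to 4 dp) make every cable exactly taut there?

L_1 = √((10.0000−3.5000)² + (0.0000−3.0000)²) = 7.1589
L_2 = √((0.0000−3.5000)² + (6.0000−3.0000)²) = 4.6098
L_3 = √((10.0000−3.5000)² + (3.0000−3.0000)²) = 6.5000

(7.1589, 4.6098, 6.5000)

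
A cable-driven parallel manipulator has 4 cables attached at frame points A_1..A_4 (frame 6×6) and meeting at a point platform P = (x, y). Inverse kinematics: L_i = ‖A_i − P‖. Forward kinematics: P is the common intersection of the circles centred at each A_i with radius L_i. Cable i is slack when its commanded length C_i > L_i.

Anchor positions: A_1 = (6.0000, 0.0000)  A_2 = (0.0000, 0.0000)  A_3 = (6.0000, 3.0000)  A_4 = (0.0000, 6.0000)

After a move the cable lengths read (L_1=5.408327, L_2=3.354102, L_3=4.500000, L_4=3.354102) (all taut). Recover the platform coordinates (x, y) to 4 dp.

(1.5000, 3.0000)

expand ‖A_i−P‖²=L_i² and subtract eq 1 (q_i ≔ ‖A_i‖²−L_i²)
q_1 = 36.0000+0.0000−29.2500 = 6.7500
eq1−eq2 → [12.0000  0.0000]·P = 18.0000
eq1−eq3 → [0.0000  -6.0000]·P = -18.0000
eq1−eq4 → [12.0000  -12.0000]·P = -18.0000
2×2 solve → P = (1.5000, 3.0000)
check cable 4: ‖A_4−P‖² = 11.2500 ≈ L_4² = 11.2500 ✓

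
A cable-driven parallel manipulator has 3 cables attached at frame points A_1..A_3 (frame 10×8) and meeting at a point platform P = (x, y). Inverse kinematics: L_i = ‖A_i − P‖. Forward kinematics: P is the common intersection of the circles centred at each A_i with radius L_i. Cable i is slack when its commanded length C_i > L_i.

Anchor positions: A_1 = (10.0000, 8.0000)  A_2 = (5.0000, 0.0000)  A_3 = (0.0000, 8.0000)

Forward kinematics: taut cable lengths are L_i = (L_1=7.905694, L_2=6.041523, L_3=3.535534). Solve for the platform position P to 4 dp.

expand ‖A_i−P‖²=L_i² and subtract eq 1 (q_i ≔ ‖A_i‖²−L_i²)
q_1 = 100.0000+64.0000−62.5000 = 101.5000
eq1−eq2 → [10.0000  16.0000]·P = 113.0000
eq1−eq3 → [20.0000  0.0000]·P = 50.0000
2×2 solve → P = (2.5000, 5.5000)

(2.5000, 5.5000)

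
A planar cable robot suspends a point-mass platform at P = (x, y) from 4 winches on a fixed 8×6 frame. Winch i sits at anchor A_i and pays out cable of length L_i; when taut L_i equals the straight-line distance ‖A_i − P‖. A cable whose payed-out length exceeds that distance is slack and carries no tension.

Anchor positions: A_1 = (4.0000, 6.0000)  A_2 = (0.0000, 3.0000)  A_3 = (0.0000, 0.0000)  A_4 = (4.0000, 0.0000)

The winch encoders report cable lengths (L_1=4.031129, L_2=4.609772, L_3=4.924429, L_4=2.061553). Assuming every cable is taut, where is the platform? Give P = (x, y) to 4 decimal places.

(4.5000, 2.0000)

expand ‖A_i−P‖²=L_i² and subtract eq 1 (q_i ≔ ‖A_i‖²−L_i²)
q_1 = 16.0000+36.0000−16.2500 = 35.7500
eq1−eq2 → [8.0000  6.0000]·P = 48.0000
eq1−eq3 → [8.0000  12.0000]·P = 60.0000
eq1−eq4 → [0.0000  12.0000]·P = 24.0000
2×2 solve → P = (4.5000, 2.0000)
check cable 4: ‖A_4−P‖² = 4.2500 ≈ L_4² = 4.2500 ✓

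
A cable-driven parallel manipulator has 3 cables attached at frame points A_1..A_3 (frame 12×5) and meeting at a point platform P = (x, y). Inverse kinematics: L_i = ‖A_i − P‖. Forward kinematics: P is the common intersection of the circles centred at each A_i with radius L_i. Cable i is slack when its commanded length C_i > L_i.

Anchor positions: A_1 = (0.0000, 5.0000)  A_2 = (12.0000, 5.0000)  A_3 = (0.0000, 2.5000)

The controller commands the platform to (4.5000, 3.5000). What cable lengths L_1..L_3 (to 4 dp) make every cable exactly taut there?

L_1 = √((0.0000−4.5000)² + (5.0000−3.5000)²) = 4.7434
L_2 = √((12.0000−4.5000)² + (5.0000−3.5000)²) = 7.6485
L_3 = √((0.0000−4.5000)² + (2.5000−3.5000)²) = 4.6098

(4.7434, 7.6485, 4.6098)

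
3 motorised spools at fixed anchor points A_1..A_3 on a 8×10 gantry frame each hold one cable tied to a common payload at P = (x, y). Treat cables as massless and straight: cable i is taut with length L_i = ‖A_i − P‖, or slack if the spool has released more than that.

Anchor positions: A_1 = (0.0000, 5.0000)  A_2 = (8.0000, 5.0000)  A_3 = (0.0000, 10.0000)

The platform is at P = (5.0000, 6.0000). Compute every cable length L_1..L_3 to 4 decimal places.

(5.0990, 3.1623, 6.4031)

L_1: Δ = A_1−P = (-5.0000, -1.0000) → ‖Δ‖ = √26.0000 = 5.0990
L_2: Δ = A_2−P = (3.0000, -1.0000) → ‖Δ‖ = √10.0000 = 3.1623
L_3: Δ = A_3−P = (-5.0000, 4.0000) → ‖Δ‖ = √41.0000 = 6.4031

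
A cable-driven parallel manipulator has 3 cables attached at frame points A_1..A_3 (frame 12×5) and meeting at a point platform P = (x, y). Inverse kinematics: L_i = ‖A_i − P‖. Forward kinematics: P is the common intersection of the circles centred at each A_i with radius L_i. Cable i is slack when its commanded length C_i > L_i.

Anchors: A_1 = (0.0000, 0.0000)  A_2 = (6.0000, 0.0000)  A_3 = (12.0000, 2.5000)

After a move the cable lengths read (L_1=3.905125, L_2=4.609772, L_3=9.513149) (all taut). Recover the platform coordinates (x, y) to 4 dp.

(2.5000, 3.0000)

expand ‖A_i−P‖²=L_i² and subtract eq 1 (q_i ≔ ‖A_i‖²−L_i²)
q_1 = 0.0000+0.0000−15.2500 = -15.2500
eq1−eq2 → [-12.0000  0.0000]·P = -30.0000
eq1−eq3 → [-24.0000  -5.0000]·P = -75.0000
2×2 solve → P = (2.5000, 3.0000)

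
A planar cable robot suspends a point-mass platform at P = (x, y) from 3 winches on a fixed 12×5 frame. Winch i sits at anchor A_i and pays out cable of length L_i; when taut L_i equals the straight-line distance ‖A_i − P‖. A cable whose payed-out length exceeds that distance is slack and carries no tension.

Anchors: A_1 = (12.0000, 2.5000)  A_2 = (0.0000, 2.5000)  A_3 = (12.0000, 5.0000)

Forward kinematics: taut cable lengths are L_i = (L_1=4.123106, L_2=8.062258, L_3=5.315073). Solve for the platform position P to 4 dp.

(8.0000, 1.5000)

circle eqns → linear via eq_j − eq_1; set c_j = A_j·A_j − L_j²
c_1 = 144.0000+6.2500−17.0000 = 133.2500
24.0000·x + 0.0000·y = c_1−c_2 = 192.0000
0.0000·x − 5.0000·y = c_1−c_3 = -7.5000
solve first two rows → x=8.0000, y=1.5000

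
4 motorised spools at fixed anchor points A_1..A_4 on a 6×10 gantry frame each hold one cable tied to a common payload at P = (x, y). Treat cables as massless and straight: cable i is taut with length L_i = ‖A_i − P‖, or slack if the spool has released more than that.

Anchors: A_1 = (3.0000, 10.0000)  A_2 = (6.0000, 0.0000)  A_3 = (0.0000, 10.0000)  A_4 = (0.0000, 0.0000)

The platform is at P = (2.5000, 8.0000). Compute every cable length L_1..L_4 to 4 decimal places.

L_1: Δ = A_1−P = (0.5000, 2.0000) → ‖Δ‖ = √4.2500 = 2.0616
L_2: Δ = A_2−P = (3.5000, -8.0000) → ‖Δ‖ = √76.2500 = 8.7321
L_3: Δ = A_3−P = (-2.5000, 2.0000) → ‖Δ‖ = √10.2500 = 3.2016
L_4: Δ = A_4−P = (-2.5000, -8.0000) → ‖Δ‖ = √70.2500 = 8.3815

(2.0616, 8.7321, 3.2016, 8.3815)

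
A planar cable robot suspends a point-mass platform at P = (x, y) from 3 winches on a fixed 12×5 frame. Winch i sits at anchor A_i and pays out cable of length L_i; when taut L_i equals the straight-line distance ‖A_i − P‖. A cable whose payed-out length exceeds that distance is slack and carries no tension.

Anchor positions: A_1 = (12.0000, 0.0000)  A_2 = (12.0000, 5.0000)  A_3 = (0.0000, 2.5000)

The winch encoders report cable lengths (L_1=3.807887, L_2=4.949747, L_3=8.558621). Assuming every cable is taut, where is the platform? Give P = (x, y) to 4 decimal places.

each cable: (A_i−P)·(A_i−P) = L_i²; let c_i = ‖A_i‖²−L_i²
c_1 = 144.0000+0.0000−14.5000 = 129.5000
row 1: 0.0000x − 10.0000y = -15.0000  (c_2=144.5000)
row 2: 24.0000x − 5.0000y = 196.5000  (c_3=-67.0000)
Cramer on rows 1–2 → x = 8.5000, y = 1.5000

(8.5000, 1.5000)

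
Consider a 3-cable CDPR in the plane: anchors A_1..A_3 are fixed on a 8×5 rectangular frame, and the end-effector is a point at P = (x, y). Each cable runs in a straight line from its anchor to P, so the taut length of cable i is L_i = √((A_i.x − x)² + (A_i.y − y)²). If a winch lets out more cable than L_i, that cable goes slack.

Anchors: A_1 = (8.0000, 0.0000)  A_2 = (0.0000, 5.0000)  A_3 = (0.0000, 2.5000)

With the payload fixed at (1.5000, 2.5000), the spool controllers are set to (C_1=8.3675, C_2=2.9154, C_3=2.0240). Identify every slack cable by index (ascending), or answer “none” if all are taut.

cable 1: √((6.5000)²+(-2.5000)²)=6.9642, C_1=8.3675: slack
cable 2: √((-1.5000)²+(2.5000)²)=2.9155, C_2=2.9154: taut
cable 3: √((-1.5000)²+(0.0000)²)=1.5000, C_3=2.0240: slack

1, 3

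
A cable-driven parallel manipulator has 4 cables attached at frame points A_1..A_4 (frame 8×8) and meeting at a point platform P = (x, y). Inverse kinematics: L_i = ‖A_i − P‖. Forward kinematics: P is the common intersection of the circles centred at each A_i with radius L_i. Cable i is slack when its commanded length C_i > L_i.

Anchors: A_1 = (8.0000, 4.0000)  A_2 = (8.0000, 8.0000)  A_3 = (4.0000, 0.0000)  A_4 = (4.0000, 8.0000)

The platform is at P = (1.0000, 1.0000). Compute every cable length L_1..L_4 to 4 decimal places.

(7.6158, 9.8995, 3.1623, 7.6158)

cable 1: Δx=7.0000, Δy=3.0000; L_1 = √(Δx²+Δy²) = 7.6158
cable 2: Δx=7.0000, Δy=7.0000; L_2 = √(Δx²+Δy²) = 9.8995
cable 3: Δx=3.0000, Δy=-1.0000; L_3 = √(Δx²+Δy²) = 3.1623
cable 4: Δx=3.0000, Δy=7.0000; L_4 = √(Δx²+Δy²) = 7.6158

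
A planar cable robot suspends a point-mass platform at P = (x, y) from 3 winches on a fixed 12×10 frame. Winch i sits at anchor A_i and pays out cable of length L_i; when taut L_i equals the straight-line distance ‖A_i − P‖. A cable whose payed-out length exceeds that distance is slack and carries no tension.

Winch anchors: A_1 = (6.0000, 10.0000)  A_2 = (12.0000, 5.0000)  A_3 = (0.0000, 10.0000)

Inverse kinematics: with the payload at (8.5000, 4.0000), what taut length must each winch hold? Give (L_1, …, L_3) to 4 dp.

(6.5000, 3.6401, 10.4043)

L_1 = √((6.0000−8.5000)² + (10.0000−4.0000)²) = 6.5000
L_2 = √((12.0000−8.5000)² + (5.0000−4.0000)²) = 3.6401
L_3 = √((0.0000−8.5000)² + (10.0000−4.0000)²) = 10.4043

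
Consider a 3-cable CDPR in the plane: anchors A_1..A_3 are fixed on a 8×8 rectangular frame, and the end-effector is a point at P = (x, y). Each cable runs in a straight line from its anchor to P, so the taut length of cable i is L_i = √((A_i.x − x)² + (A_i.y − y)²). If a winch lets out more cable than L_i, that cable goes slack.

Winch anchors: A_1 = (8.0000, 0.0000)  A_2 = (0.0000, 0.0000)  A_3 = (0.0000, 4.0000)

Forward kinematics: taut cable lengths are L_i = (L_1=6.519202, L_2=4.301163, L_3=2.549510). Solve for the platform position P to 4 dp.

(2.5000, 3.5000)

circle eqns → linear via eq_j − eq_1; set c_j = A_j·A_j − L_j²
c_1 = 64.0000+0.0000−42.5000 = 21.5000
16.0000·x + 0.0000·y = c_1−c_2 = 40.0000
16.0000·x − 8.0000·y = c_1−c_3 = 12.0000
solve first two rows → x=2.5000, y=3.5000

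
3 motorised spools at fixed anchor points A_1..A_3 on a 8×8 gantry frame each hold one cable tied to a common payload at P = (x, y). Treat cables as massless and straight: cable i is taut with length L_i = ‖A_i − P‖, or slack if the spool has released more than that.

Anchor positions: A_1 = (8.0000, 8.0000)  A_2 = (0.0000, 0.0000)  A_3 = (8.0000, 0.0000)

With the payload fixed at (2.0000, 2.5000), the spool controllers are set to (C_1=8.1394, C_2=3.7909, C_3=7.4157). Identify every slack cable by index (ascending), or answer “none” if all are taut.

2, 3

cable 1: L_1 = ‖A_1−P‖ = 8.1394;  C_1 = 8.1394 → taut
cable 2: L_2 = ‖A_2−P‖ = 3.2016;  C_2 = 3.7909 → slack
cable 3: L_3 = ‖A_3−P‖ = 6.5000;  C_3 = 7.4157 → slack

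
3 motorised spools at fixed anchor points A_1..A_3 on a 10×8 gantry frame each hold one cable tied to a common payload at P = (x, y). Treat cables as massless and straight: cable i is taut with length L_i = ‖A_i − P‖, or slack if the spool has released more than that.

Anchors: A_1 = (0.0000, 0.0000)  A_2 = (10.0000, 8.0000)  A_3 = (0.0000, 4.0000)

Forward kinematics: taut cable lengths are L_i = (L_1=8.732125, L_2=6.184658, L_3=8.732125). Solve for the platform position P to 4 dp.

(8.5000, 2.0000)

circle eqns → linear via eq_j − eq_1; set c_j = A_j·A_j − L_j²
c_1 = 0.0000+0.0000−76.2500 = -76.2500
-20.0000·x − 16.0000·y = c_1−c_2 = -202.0000
0.0000·x − 8.0000·y = c_1−c_3 = -16.0000
solve first two rows → x=8.5000, y=2.0000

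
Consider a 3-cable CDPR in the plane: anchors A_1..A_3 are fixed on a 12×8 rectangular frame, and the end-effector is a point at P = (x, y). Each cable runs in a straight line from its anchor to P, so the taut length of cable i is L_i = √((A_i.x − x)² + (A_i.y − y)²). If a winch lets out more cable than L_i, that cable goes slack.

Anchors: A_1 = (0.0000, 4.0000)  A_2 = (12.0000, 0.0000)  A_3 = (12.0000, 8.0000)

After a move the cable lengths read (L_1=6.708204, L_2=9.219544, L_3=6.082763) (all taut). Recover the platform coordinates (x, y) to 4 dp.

(6.0000, 7.0000)

each cable: (A_i−P)·(A_i−P) = L_i²; let c_i = ‖A_i‖²−L_i²
c_1 = 0.0000+16.0000−45.0000 = -29.0000
row 1: -24.0000x + 8.0000y = -88.0000  (c_2=59.0000)
row 2: -24.0000x − 8.0000y = -200.0000  (c_3=171.0000)
Cramer on rows 1–2 → x = 6.0000, y = 7.0000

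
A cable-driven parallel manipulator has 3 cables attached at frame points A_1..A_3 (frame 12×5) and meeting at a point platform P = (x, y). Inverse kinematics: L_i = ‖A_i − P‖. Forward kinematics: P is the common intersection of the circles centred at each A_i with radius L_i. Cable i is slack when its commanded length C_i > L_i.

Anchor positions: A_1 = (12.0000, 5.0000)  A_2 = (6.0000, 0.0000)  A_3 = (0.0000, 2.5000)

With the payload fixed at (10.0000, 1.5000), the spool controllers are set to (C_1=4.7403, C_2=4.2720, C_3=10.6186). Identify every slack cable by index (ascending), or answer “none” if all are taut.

1, 3

i=1: geometric 4.0311 vs commanded 4.7403 ⇒ slack
i=2: geometric 4.2720 vs commanded 4.2720 ⇒ taut
i=3: geometric 10.0499 vs commanded 10.6186 ⇒ slack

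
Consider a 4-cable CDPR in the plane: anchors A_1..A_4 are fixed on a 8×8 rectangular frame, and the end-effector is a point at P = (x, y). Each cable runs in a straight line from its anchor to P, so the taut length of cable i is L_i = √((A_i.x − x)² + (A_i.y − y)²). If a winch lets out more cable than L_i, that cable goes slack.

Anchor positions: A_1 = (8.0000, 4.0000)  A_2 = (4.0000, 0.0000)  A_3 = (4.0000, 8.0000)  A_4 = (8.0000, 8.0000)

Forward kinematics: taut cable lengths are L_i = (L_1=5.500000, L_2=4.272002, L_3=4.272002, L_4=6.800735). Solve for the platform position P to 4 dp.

(2.5000, 4.0000)

each cable: (A_i−P)·(A_i−P) = L_i²; let q_i = ‖A_i‖²−L_i²
q_1 = 64.0000+16.0000−30.2500 = 49.7500
row 1: 8.0000x + 8.0000y = 52.0000  (q_2=-2.2500)
row 2: 8.0000x − 8.0000y = -12.0000  (q_3=61.7500)
row 3: 0.0000x − 8.0000y = -32.0000  (q_4=81.7500)
Cramer on rows 1–2 → x = 2.5000, y = 4.0000
check cable 4: ‖A_4−P‖² = 46.2500 ≈ L_4² = 46.2500 ✓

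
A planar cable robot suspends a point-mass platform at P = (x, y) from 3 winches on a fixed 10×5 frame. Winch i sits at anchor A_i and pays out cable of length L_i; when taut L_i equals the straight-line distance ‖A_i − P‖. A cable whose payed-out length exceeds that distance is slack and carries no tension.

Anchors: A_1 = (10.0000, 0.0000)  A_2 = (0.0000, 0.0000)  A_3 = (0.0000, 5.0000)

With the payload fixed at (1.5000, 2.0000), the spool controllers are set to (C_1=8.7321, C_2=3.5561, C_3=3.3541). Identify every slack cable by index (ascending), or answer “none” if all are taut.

cable 1: L_1 = ‖A_1−P‖ = 8.7321;  C_1 = 8.7321 → taut
cable 2: L_2 = ‖A_2−P‖ = 2.5000;  C_2 = 3.5561 → slack
cable 3: L_3 = ‖A_3−P‖ = 3.3541;  C_3 = 3.3541 → taut

2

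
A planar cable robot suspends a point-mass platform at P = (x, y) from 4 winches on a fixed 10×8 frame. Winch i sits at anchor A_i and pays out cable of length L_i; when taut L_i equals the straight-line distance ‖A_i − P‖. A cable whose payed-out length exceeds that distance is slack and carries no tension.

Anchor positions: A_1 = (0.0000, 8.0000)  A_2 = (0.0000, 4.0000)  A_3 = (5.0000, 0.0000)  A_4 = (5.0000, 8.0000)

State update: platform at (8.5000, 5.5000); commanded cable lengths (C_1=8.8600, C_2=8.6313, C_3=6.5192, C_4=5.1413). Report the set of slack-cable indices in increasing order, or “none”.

i=1: geometric 8.8600 vs commanded 8.8600 ⇒ taut
i=2: geometric 8.6313 vs commanded 8.6313 ⇒ taut
i=3: geometric 6.5192 vs commanded 6.5192 ⇒ taut
i=4: geometric 4.3012 vs commanded 5.1413 ⇒ slack

4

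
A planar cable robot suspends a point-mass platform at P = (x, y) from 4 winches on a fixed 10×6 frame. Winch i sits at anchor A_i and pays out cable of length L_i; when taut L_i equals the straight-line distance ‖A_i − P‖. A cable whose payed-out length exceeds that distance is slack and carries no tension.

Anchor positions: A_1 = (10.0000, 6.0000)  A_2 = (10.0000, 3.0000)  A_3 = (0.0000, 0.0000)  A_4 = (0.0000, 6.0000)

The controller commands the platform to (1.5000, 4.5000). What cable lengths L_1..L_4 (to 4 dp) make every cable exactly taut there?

(8.6313, 8.6313, 4.7434, 2.1213)

L_1 = √((10.0000−1.5000)² + (6.0000−4.5000)²) = 8.6313
L_2 = √((10.0000−1.5000)² + (3.0000−4.5000)²) = 8.6313
L_3 = √((0.0000−1.5000)² + (0.0000−4.5000)²) = 4.7434
L_4 = √((0.0000−1.5000)² + (6.0000−4.5000)²) = 2.1213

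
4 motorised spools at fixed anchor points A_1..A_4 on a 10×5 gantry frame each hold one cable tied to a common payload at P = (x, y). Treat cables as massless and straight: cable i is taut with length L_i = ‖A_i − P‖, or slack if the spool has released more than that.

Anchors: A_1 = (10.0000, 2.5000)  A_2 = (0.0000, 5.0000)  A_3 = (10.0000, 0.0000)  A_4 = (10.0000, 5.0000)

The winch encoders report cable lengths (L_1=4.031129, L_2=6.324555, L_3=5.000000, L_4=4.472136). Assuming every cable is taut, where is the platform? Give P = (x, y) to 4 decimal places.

(6.0000, 3.0000)

circle eqns → linear via eq_j − eq_1; set k_j = A_j·A_j − L_j²
k_1 = 100.0000+6.2500−16.2500 = 90.0000
20.0000·x − 5.0000·y = k_1−k_2 = 105.0000
0.0000·x + 5.0000·y = k_1−k_3 = 15.0000
0.0000·x − 5.0000·y = k_1−k_4 = -15.0000
solve first two rows → x=6.0000, y=3.0000
check cable 4: ‖A_4−P‖² = 20.0000 ≈ L_4² = 20.0000 ✓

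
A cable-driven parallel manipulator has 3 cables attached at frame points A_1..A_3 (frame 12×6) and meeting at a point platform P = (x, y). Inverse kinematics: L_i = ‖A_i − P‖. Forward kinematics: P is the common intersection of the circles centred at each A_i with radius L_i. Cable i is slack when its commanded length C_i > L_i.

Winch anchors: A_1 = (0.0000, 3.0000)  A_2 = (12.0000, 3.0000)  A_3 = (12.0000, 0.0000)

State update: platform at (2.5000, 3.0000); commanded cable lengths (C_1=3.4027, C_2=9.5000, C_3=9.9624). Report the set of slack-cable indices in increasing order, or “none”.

1

i=1: geometric 2.5000 vs commanded 3.4027 ⇒ slack
i=2: geometric 9.5000 vs commanded 9.5000 ⇒ taut
i=3: geometric 9.9624 vs commanded 9.9624 ⇒ taut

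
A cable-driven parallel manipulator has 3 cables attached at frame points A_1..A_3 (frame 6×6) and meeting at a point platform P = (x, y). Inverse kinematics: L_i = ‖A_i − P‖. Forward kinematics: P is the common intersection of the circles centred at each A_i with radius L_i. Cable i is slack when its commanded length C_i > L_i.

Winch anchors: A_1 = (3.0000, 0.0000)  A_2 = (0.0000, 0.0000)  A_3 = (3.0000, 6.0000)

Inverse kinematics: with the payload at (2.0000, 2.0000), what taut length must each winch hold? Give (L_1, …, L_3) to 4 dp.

cable 1: Δx=1.0000, Δy=-2.0000; L_1 = √(Δx²+Δy²) = 2.2361
cable 2: Δx=-2.0000, Δy=-2.0000; L_2 = √(Δx²+Δy²) = 2.8284
cable 3: Δx=1.0000, Δy=4.0000; L_3 = √(Δx²+Δy²) = 4.1231

(2.2361, 2.8284, 4.1231)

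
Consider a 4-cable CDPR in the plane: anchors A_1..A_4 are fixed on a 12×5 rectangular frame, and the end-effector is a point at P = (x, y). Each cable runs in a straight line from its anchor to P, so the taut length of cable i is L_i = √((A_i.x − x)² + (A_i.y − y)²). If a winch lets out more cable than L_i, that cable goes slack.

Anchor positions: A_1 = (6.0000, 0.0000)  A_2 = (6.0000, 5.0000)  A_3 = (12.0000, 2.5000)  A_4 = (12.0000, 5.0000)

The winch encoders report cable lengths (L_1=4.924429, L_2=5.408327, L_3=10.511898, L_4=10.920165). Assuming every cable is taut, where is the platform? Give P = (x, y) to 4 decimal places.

each cable: (A_i−P)·(A_i−P) = L_i²; let c_i = ‖A_i‖²−L_i²
c_1 = 36.0000+0.0000−24.2500 = 11.7500
row 1: 0.0000x − 10.0000y = -20.0000  (c_2=31.7500)
row 2: -12.0000x − 5.0000y = -28.0000  (c_3=39.7500)
row 3: -12.0000x − 10.0000y = -38.0000  (c_4=49.7500)
Cramer on rows 1–2 → x = 1.5000, y = 2.0000
check cable 4: ‖A_4−P‖² = 119.2500 ≈ L_4² = 119.2500 ✓

(1.5000, 2.0000)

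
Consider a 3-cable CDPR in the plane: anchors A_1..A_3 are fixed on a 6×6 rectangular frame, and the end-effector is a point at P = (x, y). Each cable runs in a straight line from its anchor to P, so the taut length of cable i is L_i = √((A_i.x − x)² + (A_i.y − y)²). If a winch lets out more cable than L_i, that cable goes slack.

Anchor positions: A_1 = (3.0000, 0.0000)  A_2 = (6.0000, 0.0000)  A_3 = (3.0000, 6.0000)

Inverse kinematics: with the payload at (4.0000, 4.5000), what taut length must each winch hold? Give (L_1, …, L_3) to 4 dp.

(4.6098, 4.9244, 1.8028)

cable 1: Δx=-1.0000, Δy=-4.5000; L_1 = √(Δx²+Δy²) = 4.6098
cable 2: Δx=2.0000, Δy=-4.5000; L_2 = √(Δx²+Δy²) = 4.9244
cable 3: Δx=-1.0000, Δy=1.5000; L_3 = √(Δx²+Δy²) = 1.8028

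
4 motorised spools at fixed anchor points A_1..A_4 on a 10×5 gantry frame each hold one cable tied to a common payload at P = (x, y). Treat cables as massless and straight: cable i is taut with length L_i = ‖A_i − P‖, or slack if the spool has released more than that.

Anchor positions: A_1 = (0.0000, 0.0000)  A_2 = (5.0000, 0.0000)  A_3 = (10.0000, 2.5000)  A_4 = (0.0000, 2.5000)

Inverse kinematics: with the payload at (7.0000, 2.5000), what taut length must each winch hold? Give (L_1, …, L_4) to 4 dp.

cable 1: Δx=-7.0000, Δy=-2.5000; L_1 = √(Δx²+Δy²) = 7.4330
cable 2: Δx=-2.0000, Δy=-2.5000; L_2 = √(Δx²+Δy²) = 3.2016
cable 3: Δx=3.0000, Δy=0.0000; L_3 = √(Δx²+Δy²) = 3.0000
cable 4: Δx=-7.0000, Δy=0.0000; L_4 = √(Δx²+Δy²) = 7.0000

(7.4330, 3.2016, 3.0000, 7.0000)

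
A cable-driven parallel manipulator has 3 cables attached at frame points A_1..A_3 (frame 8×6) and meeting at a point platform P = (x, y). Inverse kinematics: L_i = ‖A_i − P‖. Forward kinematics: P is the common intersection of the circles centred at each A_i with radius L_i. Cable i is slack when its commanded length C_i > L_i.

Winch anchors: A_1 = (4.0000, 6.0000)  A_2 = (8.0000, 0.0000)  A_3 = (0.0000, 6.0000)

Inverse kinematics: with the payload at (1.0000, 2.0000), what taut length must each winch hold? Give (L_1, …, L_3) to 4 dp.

L_1 = √((4.0000−1.0000)² + (6.0000−2.0000)²) = 5.0000
L_2 = √((8.0000−1.0000)² + (0.0000−2.0000)²) = 7.2801
L_3 = √((0.0000−1.0000)² + (6.0000−2.0000)²) = 4.1231

(5.0000, 7.2801, 4.1231)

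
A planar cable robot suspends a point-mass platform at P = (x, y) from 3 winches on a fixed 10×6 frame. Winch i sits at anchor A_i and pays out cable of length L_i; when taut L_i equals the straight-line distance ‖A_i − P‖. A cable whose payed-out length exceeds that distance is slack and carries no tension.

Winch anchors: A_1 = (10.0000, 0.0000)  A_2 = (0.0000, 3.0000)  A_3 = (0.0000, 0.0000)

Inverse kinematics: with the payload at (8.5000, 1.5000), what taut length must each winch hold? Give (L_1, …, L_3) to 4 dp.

cable 1: Δx=1.5000, Δy=-1.5000; L_1 = √(Δx²+Δy²) = 2.1213
cable 2: Δx=-8.5000, Δy=1.5000; L_2 = √(Δx²+Δy²) = 8.6313
cable 3: Δx=-8.5000, Δy=-1.5000; L_3 = √(Δx²+Δy²) = 8.6313

(2.1213, 8.6313, 8.6313)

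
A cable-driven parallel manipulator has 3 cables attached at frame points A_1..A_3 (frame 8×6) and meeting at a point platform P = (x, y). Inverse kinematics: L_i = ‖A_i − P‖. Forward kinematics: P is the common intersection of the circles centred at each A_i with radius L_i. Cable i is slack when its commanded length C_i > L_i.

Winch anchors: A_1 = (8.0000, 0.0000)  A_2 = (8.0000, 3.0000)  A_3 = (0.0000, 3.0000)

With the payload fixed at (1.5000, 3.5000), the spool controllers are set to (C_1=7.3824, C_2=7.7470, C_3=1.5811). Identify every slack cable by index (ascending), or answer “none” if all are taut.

2

cable 1: L_1 = ‖A_1−P‖ = 7.3824;  C_1 = 7.3824 → taut
cable 2: L_2 = ‖A_2−P‖ = 6.5192;  C_2 = 7.7470 → slack
cable 3: L_3 = ‖A_3−P‖ = 1.5811;  C_3 = 1.5811 → taut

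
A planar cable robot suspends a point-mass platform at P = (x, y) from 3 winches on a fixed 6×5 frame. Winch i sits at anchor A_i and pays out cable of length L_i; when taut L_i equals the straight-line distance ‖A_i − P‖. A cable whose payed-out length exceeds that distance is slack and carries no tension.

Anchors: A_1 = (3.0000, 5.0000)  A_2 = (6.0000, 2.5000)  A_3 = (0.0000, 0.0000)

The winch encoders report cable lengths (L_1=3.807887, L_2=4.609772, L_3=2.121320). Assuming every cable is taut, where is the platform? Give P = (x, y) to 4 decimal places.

(1.5000, 1.5000)

expand ‖A_i−P‖²=L_i² and subtract eq 1 (c_i ≔ ‖A_i‖²−L_i²)
c_1 = 9.0000+25.0000−14.5000 = 19.5000
eq1−eq2 → [-6.0000  5.0000]·P = -1.5000
eq1−eq3 → [6.0000  10.0000]·P = 24.0000
2×2 solve → P = (1.5000, 1.5000)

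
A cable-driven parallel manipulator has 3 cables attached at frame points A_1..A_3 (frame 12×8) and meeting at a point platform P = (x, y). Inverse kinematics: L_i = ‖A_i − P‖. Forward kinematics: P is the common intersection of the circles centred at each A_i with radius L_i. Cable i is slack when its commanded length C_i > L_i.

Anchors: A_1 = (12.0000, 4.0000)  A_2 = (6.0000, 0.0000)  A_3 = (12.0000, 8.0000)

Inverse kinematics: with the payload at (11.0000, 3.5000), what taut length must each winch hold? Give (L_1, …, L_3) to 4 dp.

(1.1180, 6.1033, 4.6098)

cable 1: Δx=1.0000, Δy=0.5000; L_1 = √(Δx²+Δy²) = 1.1180
cable 2: Δx=-5.0000, Δy=-3.5000; L_2 = √(Δx²+Δy²) = 6.1033
cable 3: Δx=1.0000, Δy=4.5000; L_3 = √(Δx²+Δy²) = 4.6098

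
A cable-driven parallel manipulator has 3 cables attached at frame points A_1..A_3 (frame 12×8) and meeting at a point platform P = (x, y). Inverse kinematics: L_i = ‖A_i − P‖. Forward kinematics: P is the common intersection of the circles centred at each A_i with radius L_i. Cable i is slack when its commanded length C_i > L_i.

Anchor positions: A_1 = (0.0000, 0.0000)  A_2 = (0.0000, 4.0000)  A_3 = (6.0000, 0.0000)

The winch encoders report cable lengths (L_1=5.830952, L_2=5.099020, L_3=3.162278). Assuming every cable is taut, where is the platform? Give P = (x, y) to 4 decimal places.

(5.0000, 3.0000)

circle eqns → linear via eq_j − eq_1; set k_j = A_j·A_j − L_j²
k_1 = 0.0000+0.0000−34.0000 = -34.0000
0.0000·x − 8.0000·y = k_1−k_2 = -24.0000
-12.0000·x + 0.0000·y = k_1−k_3 = -60.0000
solve first two rows → x=5.0000, y=3.0000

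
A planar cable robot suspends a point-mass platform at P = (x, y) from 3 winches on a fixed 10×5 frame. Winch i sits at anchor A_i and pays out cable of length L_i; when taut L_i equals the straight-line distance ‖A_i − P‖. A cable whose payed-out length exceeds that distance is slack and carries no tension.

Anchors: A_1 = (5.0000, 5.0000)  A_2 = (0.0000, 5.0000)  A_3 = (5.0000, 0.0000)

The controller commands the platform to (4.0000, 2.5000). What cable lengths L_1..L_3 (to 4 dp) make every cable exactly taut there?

L_1 = √((5.0000−4.0000)² + (5.0000−2.5000)²) = 2.6926
L_2 = √((0.0000−4.0000)² + (5.0000−2.5000)²) = 4.7170
L_3 = √((5.0000−4.0000)² + (0.0000−2.5000)²) = 2.6926

(2.6926, 4.7170, 2.6926)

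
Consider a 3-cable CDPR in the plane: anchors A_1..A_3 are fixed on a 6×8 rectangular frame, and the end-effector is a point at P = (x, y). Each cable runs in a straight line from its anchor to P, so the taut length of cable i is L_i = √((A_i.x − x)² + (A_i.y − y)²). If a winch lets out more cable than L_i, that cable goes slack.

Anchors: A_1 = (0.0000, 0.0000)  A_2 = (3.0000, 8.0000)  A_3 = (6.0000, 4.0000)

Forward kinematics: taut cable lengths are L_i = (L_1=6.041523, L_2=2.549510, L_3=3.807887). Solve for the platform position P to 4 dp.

(2.5000, 5.5000)

each cable: (A_i−P)·(A_i−P) = L_i²; let q_i = ‖A_i‖²−L_i²
q_1 = 0.0000+0.0000−36.5000 = -36.5000
row 1: -6.0000x − 16.0000y = -103.0000  (q_2=66.5000)
row 2: -12.0000x − 8.0000y = -74.0000  (q_3=37.5000)
Cramer on rows 1–2 → x = 2.5000, y = 5.5000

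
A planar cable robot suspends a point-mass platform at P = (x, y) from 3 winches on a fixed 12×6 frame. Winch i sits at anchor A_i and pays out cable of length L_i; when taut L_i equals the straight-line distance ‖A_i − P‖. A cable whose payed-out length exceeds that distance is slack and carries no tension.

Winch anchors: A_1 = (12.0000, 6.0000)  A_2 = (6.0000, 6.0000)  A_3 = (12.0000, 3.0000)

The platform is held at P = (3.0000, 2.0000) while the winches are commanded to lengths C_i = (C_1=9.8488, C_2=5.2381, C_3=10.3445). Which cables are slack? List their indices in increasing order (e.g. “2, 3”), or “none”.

cable 1: √((9.0000)²+(4.0000)²)=9.8489, C_1=9.8488: taut
cable 2: √((3.0000)²+(4.0000)²)=5.0000, C_2=5.2381: slack
cable 3: √((9.0000)²+(1.0000)²)=9.0554, C_3=10.3445: slack

2, 3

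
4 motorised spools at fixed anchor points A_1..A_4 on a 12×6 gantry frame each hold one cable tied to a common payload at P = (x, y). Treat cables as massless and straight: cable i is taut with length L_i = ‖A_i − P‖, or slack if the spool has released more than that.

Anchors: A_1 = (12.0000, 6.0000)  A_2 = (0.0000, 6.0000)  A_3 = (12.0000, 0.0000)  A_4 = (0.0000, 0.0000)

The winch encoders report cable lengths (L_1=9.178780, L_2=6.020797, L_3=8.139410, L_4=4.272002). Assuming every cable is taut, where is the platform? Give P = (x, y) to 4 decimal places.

(4.0000, 1.5000)

circle eqns → linear via eq_j − eq_1; set k_j = A_j·A_j − L_j²
k_1 = 144.0000+36.0000−84.2500 = 95.7500
24.0000·x + 0.0000·y = k_1−k_2 = 96.0000
0.0000·x + 12.0000·y = k_1−k_3 = 18.0000
24.0000·x + 12.0000·y = k_1−k_4 = 114.0000
solve first two rows → x=4.0000, y=1.5000
check cable 4: ‖A_4−P‖² = 18.2500 ≈ L_4² = 18.2500 ✓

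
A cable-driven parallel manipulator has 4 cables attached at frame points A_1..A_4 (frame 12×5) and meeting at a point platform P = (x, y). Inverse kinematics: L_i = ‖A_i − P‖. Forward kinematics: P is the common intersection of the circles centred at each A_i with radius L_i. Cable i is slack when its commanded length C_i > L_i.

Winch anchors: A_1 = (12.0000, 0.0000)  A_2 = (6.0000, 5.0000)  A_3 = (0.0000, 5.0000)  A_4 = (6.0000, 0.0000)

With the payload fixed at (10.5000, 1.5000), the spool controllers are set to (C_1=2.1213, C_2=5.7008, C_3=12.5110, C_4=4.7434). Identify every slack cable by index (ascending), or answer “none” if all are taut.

3

i=1: geometric 2.1213 vs commanded 2.1213 ⇒ taut
i=2: geometric 5.7009 vs commanded 5.7008 ⇒ taut
i=3: geometric 11.0680 vs commanded 12.5110 ⇒ slack
i=4: geometric 4.7434 vs commanded 4.7434 ⇒ taut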